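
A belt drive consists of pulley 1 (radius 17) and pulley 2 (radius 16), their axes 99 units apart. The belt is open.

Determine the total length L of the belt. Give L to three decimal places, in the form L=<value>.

open belt: β = asin((r2−r1)/C) = asin(-1/99) = -0.5788°
wrap1 = π − 2β = 181.1575°
wrap2 = π + 2β = 178.8425°
tangent length = C·cosβ = 98.9949
L = r1·wrap1 + r2·wrap2 + 2·C·cosβ = 17·3.1618 + 16·3.1214 + 2·98.9949 = 301.6827

L=301.683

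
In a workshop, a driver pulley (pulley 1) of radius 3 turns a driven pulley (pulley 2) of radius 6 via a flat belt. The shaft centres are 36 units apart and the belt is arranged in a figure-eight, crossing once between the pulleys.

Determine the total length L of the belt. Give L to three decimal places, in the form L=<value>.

L=102.536

crossed belt: β = asin((r1+r2)/C) = asin(9/36) = 14.4775°
wrap1 = wrap2 = π + 2β = 208.9550°
tangent length = C·cosβ = 34.8569
L = (r1+r2)·wrap + 2·C·cosβ = 9·3.6470 + 2·34.8569 = 102.5363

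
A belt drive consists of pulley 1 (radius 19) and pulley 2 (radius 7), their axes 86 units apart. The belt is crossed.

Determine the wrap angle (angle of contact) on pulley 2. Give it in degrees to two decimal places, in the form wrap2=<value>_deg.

crossed belt: β = asin((r1+r2)/C) = asin(26/86) = 17.5973°
wrap1 = wrap2 = π + 2β = 215.1947°

wrap2=215.19_deg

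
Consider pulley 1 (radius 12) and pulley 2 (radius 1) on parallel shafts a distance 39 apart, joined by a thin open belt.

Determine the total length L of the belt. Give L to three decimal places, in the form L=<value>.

L=121.964

open belt: β = asin((r2−r1)/C) = asin(-11/39) = -16.3827°
wrap1 = π − 2β = 212.7653°
wrap2 = π + 2β = 147.2347°
tangent length = C·cosβ = 37.4166
L = r1·wrap1 + r2·wrap2 + 2·C·cosβ = 12·3.7135 + 1·2.5697 + 2·37.4166 = 121.9643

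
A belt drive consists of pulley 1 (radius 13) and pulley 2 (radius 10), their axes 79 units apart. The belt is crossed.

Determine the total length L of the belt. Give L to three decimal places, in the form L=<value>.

crossed belt: β = asin((r1+r2)/C) = asin(23/79) = 16.9262°
wrap1 = wrap2 = π + 2β = 213.8523°
tangent length = C·cosβ = 75.5778
L = (r1+r2)·wrap + 2·C·cosβ = 23·3.7324 + 2·75.5778 = 237.0014

L=237.001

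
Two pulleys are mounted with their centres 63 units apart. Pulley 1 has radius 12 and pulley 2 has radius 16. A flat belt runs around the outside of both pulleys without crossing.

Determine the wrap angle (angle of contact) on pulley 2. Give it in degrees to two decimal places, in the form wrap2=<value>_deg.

open belt: β = asin((r2−r1)/C) = asin(4/63) = 3.6403°
wrap1 = π − 2β = 172.7194°
wrap2 = π + 2β = 187.2806°

wrap2=187.28_deg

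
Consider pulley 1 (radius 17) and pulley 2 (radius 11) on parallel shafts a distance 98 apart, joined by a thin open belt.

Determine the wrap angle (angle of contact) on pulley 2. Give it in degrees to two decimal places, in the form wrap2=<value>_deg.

wrap2=172.98_deg

open belt: β = asin((r2−r1)/C) = asin(-6/98) = -3.5101°
wrap1 = π − 2β = 187.0202°
wrap2 = π + 2β = 172.9798°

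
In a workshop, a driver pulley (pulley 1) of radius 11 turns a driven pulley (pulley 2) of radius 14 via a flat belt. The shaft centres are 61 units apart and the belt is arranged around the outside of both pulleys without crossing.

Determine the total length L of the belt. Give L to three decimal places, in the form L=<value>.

L=200.687

open belt: β = asin((r2−r1)/C) = asin(3/61) = 2.8190°
wrap1 = π − 2β = 174.3621°
wrap2 = π + 2β = 185.6379°
tangent length = C·cosβ = 60.9262
L = r1·wrap1 + r2·wrap2 + 2·C·cosβ = 11·3.0432 + 14·3.2400 + 2·60.9262 = 200.6874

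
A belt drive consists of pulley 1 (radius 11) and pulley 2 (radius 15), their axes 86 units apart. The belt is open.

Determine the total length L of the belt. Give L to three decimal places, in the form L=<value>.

L=253.867

open belt: β = asin((r2−r1)/C) = asin(4/86) = 2.6659°
wrap1 = π − 2β = 174.6682°
wrap2 = π + 2β = 185.3318°
tangent length = C·cosβ = 85.9069
L = r1·wrap1 + r2·wrap2 + 2·C·cosβ = 11·3.0485 + 15·3.2346 + 2·85.9069 = 253.8675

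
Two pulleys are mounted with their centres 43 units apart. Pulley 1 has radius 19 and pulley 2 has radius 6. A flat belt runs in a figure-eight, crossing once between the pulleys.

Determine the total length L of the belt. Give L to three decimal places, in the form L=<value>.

L=179.533

crossed belt: β = asin((r1+r2)/C) = asin(25/43) = 35.5487°
wrap1 = wrap2 = π + 2β = 251.0975°
tangent length = C·cosβ = 34.9857
L = (r1+r2)·wrap + 2·C·cosβ = 25·4.3825 + 2·34.9857 = 179.5334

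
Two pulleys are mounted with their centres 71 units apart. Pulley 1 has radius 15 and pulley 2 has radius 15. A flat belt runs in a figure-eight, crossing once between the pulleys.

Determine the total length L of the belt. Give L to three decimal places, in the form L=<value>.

L=249.123

crossed belt: β = asin((r1+r2)/C) = asin(30/71) = 24.9947°
wrap1 = wrap2 = π + 2β = 229.9895°
tangent length = C·cosβ = 64.3506
L = (r1+r2)·wrap + 2·C·cosβ = 30·4.0141 + 2·64.3506 = 249.1234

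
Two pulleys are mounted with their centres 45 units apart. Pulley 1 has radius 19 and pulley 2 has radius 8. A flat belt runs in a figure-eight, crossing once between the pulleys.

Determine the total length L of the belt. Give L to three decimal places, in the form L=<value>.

crossed belt: β = asin((r1+r2)/C) = asin(27/45) = 36.8699°
wrap1 = wrap2 = π + 2β = 253.7398°
tangent length = C·cosβ = 36.0000
L = (r1+r2)·wrap + 2·C·cosβ = 27·4.4286 + 2·36.0000 = 191.5721

L=191.572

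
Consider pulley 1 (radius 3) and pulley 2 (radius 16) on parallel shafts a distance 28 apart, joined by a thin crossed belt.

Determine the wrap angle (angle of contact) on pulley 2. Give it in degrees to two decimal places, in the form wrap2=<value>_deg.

wrap2=265.46_deg

crossed belt: β = asin((r1+r2)/C) = asin(19/28) = 42.7321°
wrap1 = wrap2 = π + 2β = 265.4642°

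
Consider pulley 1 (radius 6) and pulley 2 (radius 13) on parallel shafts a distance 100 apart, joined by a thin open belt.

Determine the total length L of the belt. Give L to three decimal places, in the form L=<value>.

L=260.180

open belt: β = asin((r2−r1)/C) = asin(7/100) = 4.0140°
wrap1 = π − 2β = 171.9720°
wrap2 = π + 2β = 188.0280°
tangent length = C·cosβ = 99.7547
L = r1·wrap1 + r2·wrap2 + 2·C·cosβ = 6·3.0015 + 13·3.2817 + 2·99.7547 = 260.1805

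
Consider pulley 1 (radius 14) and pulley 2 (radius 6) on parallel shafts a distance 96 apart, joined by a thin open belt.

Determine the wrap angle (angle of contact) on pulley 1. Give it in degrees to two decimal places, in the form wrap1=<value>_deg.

wrap1=189.56_deg

open belt: β = asin((r2−r1)/C) = asin(-8/96) = -4.7802°
wrap1 = π − 2β = 189.5604°
wrap2 = π + 2β = 170.4396°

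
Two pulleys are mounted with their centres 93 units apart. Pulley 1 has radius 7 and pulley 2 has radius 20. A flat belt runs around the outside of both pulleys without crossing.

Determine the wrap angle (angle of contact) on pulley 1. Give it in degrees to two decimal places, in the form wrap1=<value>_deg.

wrap1=163.93_deg

open belt: β = asin((r2−r1)/C) = asin(13/93) = 8.0354°
wrap1 = π − 2β = 163.9292°
wrap2 = π + 2β = 196.0708°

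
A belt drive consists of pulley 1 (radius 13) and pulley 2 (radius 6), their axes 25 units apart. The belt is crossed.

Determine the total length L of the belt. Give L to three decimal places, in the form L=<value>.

crossed belt: β = asin((r1+r2)/C) = asin(19/25) = 49.4642°
wrap1 = wrap2 = π + 2β = 278.9284°
tangent length = C·cosβ = 16.2481
L = (r1+r2)·wrap + 2·C·cosβ = 19·4.8682 + 2·16.2481 = 124.9923

L=124.992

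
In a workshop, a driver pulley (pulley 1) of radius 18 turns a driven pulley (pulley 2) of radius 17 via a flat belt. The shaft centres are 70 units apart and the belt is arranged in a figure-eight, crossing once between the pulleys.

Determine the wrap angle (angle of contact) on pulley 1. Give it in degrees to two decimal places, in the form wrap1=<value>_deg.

wrap1=240.00_deg

crossed belt: β = asin((r1+r2)/C) = asin(35/70) = 30.0000°
wrap1 = wrap2 = π + 2β = 240.0000°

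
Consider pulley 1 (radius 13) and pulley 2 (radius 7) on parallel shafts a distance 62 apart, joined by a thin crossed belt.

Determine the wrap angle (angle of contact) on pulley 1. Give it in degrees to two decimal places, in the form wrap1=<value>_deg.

wrap1=217.64_deg

crossed belt: β = asin((r1+r2)/C) = asin(20/62) = 18.8191°
wrap1 = wrap2 = π + 2β = 217.6381°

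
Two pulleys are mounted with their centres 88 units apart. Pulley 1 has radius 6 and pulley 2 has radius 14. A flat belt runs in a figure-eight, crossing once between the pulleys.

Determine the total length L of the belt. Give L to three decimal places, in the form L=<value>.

crossed belt: β = asin((r1+r2)/C) = asin(20/88) = 13.1366°
wrap1 = wrap2 = π + 2β = 206.2731°
tangent length = C·cosβ = 85.6971
L = (r1+r2)·wrap + 2·C·cosβ = 20·3.6001 + 2·85.6971 = 243.3972

L=243.397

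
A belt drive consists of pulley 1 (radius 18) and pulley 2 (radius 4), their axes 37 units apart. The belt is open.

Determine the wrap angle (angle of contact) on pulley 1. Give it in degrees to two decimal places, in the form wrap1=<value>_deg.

open belt: β = asin((r2−r1)/C) = asin(-14/37) = -22.2333°
wrap1 = π − 2β = 224.4665°
wrap2 = π + 2β = 135.5335°

wrap1=224.47_deg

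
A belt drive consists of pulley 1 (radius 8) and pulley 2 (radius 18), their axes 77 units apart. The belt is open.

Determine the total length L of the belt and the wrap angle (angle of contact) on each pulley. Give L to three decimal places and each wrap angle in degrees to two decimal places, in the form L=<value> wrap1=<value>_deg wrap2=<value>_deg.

L=236.982 wrap1=165.08_deg wrap2=194.92_deg

open belt: β = asin((r2−r1)/C) = asin(10/77) = 7.4621°
wrap1 = π − 2β = 165.0758°
wrap2 = π + 2β = 194.9242°
tangent length = C·cosβ = 76.3479
L = r1·wrap1 + r2·wrap2 + 2·C·cosβ = 8·2.8811 + 18·3.4021 + 2·76.3479 = 236.9819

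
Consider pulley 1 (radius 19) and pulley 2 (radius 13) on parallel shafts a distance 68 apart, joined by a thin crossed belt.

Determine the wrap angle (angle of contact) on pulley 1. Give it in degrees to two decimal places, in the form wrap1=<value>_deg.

wrap1=236.14_deg

crossed belt: β = asin((r1+r2)/C) = asin(32/68) = 28.0725°
wrap1 = wrap2 = π + 2β = 236.1450°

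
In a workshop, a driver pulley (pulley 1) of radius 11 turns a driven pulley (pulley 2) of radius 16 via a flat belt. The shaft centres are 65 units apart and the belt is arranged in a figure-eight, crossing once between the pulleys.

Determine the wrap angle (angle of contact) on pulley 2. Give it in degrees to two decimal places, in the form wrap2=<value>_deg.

wrap2=229.09_deg

crossed belt: β = asin((r1+r2)/C) = asin(27/65) = 24.5435°
wrap1 = wrap2 = π + 2β = 229.0871°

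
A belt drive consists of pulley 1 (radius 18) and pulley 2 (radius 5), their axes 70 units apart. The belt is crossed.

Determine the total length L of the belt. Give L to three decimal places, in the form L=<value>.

crossed belt: β = asin((r1+r2)/C) = asin(23/70) = 19.1821°
wrap1 = wrap2 = π + 2β = 218.3642°
tangent length = C·cosβ = 66.1135
L = (r1+r2)·wrap + 2·C·cosβ = 23·3.8112 + 2·66.1135 = 219.8841

L=219.884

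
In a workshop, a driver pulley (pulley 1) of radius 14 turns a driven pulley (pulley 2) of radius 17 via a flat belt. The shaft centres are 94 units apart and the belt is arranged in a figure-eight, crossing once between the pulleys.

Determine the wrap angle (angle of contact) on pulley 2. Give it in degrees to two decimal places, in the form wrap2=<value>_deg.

crossed belt: β = asin((r1+r2)/C) = asin(31/94) = 19.2559°
wrap1 = wrap2 = π + 2β = 218.5117°

wrap2=218.51_deg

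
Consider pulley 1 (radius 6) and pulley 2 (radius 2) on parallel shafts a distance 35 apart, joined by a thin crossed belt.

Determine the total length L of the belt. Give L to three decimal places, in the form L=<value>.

L=96.969

crossed belt: β = asin((r1+r2)/C) = asin(8/35) = 13.2130°
wrap1 = wrap2 = π + 2β = 206.4260°
tangent length = C·cosβ = 34.0735
L = (r1+r2)·wrap + 2·C·cosβ = 8·3.6028 + 2·34.0735 = 96.9694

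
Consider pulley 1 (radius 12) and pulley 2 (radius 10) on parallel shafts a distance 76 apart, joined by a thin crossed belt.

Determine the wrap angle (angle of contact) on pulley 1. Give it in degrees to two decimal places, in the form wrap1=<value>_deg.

crossed belt: β = asin((r1+r2)/C) = asin(22/76) = 16.8264°
wrap1 = wrap2 = π + 2β = 213.6529°

wrap1=213.65_deg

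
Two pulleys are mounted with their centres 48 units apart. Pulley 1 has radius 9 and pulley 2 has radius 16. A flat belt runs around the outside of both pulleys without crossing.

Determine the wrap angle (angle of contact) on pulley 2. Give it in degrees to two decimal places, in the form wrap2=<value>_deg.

open belt: β = asin((r2−r1)/C) = asin(7/48) = 8.3855°
wrap1 = π − 2β = 163.2289°
wrap2 = π + 2β = 196.7711°

wrap2=196.77_deg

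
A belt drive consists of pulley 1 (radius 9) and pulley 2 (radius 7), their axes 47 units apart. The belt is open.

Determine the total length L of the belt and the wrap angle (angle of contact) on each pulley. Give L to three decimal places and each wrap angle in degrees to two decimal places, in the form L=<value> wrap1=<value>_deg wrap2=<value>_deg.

open belt: β = asin((r2−r1)/C) = asin(-2/47) = -2.4389°
wrap1 = π − 2β = 184.8777°
wrap2 = π + 2β = 175.1223°
tangent length = C·cosβ = 46.9574
L = r1·wrap1 + r2·wrap2 + 2·C·cosβ = 9·3.2267 + 7·3.0565 + 2·46.9574 = 144.3506

L=144.351 wrap1=184.88_deg wrap2=175.12_deg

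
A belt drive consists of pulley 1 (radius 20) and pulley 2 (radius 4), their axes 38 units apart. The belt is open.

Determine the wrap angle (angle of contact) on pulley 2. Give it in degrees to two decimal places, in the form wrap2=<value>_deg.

wrap2=130.20_deg

open belt: β = asin((r2−r1)/C) = asin(-16/38) = -24.9011°
wrap1 = π − 2β = 229.8021°
wrap2 = π + 2β = 130.1979°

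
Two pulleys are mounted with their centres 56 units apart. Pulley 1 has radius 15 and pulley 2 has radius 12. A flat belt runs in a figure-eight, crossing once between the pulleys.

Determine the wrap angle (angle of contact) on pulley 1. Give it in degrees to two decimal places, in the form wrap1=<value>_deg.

crossed belt: β = asin((r1+r2)/C) = asin(27/56) = 28.8254°
wrap1 = wrap2 = π + 2β = 237.6509°

wrap1=237.65_deg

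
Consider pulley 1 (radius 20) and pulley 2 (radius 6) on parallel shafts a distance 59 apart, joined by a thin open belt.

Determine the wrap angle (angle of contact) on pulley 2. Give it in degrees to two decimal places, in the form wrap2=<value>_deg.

wrap2=152.55_deg

open belt: β = asin((r2−r1)/C) = asin(-14/59) = -13.7265°
wrap1 = π − 2β = 207.4531°
wrap2 = π + 2β = 152.5469°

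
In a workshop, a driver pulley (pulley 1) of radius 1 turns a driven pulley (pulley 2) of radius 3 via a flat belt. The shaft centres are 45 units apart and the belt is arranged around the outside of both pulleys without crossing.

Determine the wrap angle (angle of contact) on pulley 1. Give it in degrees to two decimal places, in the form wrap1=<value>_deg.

wrap1=174.91_deg

open belt: β = asin((r2−r1)/C) = asin(2/45) = 2.5473°
wrap1 = π − 2β = 174.9054°
wrap2 = π + 2β = 185.0946°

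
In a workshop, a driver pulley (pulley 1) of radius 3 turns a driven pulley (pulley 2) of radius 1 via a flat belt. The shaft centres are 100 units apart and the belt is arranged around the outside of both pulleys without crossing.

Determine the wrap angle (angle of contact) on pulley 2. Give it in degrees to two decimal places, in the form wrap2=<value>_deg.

open belt: β = asin((r2−r1)/C) = asin(-2/100) = -1.1460°
wrap1 = π − 2β = 182.2920°
wrap2 = π + 2β = 177.7080°

wrap2=177.71_deg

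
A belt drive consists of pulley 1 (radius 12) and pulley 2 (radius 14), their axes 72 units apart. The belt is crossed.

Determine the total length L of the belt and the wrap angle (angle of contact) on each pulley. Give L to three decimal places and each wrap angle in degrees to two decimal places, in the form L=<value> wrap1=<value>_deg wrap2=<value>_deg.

crossed belt: β = asin((r1+r2)/C) = asin(26/72) = 21.1684°
wrap1 = wrap2 = π + 2β = 222.3369°
tangent length = C·cosβ = 67.1416
L = (r1+r2)·wrap + 2·C·cosβ = 26·3.8805 + 2·67.1416 = 235.1766

L=235.177 wrap1=222.34_deg wrap2=222.34_deg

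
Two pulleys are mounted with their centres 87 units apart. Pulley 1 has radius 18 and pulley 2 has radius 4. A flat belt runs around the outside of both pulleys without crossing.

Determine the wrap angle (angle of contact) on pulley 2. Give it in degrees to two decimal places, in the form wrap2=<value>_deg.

wrap2=161.48_deg

open belt: β = asin((r2−r1)/C) = asin(-14/87) = -9.2603°
wrap1 = π − 2β = 198.5205°
wrap2 = π + 2β = 161.4795°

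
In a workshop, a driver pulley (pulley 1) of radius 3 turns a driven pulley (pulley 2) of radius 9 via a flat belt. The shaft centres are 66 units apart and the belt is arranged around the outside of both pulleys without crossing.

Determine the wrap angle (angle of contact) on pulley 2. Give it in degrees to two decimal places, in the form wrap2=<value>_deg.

open belt: β = asin((r2−r1)/C) = asin(6/66) = 5.2159°
wrap1 = π − 2β = 169.5682°
wrap2 = π + 2β = 190.4318°

wrap2=190.43_deg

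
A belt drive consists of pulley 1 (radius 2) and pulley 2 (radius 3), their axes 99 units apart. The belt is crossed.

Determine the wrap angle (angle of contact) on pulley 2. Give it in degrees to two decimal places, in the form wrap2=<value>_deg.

crossed belt: β = asin((r1+r2)/C) = asin(5/99) = 2.8950°
wrap1 = wrap2 = π + 2β = 185.7899°

wrap2=185.79_deg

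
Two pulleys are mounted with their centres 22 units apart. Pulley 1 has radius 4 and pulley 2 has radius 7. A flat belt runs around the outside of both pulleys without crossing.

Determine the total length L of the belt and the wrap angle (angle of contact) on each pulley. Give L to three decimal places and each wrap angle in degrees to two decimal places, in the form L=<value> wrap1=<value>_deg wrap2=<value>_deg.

open belt: β = asin((r2−r1)/C) = asin(3/22) = 7.8375°
wrap1 = π − 2β = 164.3250°
wrap2 = π + 2β = 195.6750°
tangent length = C·cosβ = 21.7945
L = r1·wrap1 + r2·wrap2 + 2·C·cosβ = 4·2.8680 + 7·3.4152 + 2·21.7945 = 78.9672

L=78.967 wrap1=164.33_deg wrap2=195.67_deg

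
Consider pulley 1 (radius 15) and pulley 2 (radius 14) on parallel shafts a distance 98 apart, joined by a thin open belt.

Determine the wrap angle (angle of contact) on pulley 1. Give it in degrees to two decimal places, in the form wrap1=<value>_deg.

wrap1=181.17_deg

open belt: β = asin((r2−r1)/C) = asin(-1/98) = -0.5847°
wrap1 = π − 2β = 181.1693°
wrap2 = π + 2β = 178.8307°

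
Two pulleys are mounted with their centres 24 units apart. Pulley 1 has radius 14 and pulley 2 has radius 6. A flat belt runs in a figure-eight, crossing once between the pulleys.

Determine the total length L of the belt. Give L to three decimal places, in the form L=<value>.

L=128.769

crossed belt: β = asin((r1+r2)/C) = asin(20/24) = 56.4427°
wrap1 = wrap2 = π + 2β = 292.8854°
tangent length = C·cosβ = 13.2665
L = (r1+r2)·wrap + 2·C·cosβ = 20·5.1118 + 2·13.2665 = 128.7693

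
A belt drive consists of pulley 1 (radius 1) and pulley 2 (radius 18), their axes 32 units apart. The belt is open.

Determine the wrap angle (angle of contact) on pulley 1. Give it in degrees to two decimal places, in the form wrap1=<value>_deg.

open belt: β = asin((r2−r1)/C) = asin(17/32) = 32.0900°
wrap1 = π − 2β = 115.8201°
wrap2 = π + 2β = 244.1799°

wrap1=115.82_deg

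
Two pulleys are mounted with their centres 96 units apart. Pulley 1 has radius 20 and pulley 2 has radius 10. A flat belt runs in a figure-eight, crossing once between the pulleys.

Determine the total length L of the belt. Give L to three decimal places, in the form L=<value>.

L=295.701

crossed belt: β = asin((r1+r2)/C) = asin(30/96) = 18.2100°
wrap1 = wrap2 = π + 2β = 216.4199°
tangent length = C·cosβ = 91.1921
L = (r1+r2)·wrap + 2·C·cosβ = 30·3.7772 + 2·91.1921 = 295.7014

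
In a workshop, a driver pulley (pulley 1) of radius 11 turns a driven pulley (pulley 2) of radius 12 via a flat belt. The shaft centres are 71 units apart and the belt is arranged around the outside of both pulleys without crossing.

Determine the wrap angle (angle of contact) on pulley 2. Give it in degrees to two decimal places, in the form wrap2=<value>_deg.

open belt: β = asin((r2−r1)/C) = asin(1/71) = 0.8070°
wrap1 = π − 2β = 178.3860°
wrap2 = π + 2β = 181.6140°

wrap2=181.61_deg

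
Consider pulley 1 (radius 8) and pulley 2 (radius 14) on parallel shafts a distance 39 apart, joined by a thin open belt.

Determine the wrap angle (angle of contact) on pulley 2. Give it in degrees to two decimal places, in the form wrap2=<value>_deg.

wrap2=197.70_deg

open belt: β = asin((r2−r1)/C) = asin(6/39) = 8.8499°
wrap1 = π − 2β = 162.3002°
wrap2 = π + 2β = 197.6998°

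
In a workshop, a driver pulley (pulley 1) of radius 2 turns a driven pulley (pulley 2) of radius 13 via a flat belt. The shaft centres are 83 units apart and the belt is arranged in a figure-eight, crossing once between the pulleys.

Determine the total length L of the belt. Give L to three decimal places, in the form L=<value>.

L=215.842

crossed belt: β = asin((r1+r2)/C) = asin(15/83) = 10.4119°
wrap1 = wrap2 = π + 2β = 200.8237°
tangent length = C·cosβ = 81.6333
L = (r1+r2)·wrap + 2·C·cosβ = 15·3.5050 + 2·81.6333 = 215.8422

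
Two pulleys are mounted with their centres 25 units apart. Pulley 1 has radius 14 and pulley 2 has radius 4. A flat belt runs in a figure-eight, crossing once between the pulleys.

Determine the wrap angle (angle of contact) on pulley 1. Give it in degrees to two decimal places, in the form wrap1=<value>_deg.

crossed belt: β = asin((r1+r2)/C) = asin(18/25) = 46.0545°
wrap1 = wrap2 = π + 2β = 272.1090°

wrap1=272.11_deg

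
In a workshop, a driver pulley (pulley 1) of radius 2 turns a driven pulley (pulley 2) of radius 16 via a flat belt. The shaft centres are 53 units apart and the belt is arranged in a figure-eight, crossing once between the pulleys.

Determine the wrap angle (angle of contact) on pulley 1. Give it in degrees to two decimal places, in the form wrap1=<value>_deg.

wrap1=219.71_deg

crossed belt: β = asin((r1+r2)/C) = asin(18/53) = 19.8539°
wrap1 = wrap2 = π + 2β = 219.7078°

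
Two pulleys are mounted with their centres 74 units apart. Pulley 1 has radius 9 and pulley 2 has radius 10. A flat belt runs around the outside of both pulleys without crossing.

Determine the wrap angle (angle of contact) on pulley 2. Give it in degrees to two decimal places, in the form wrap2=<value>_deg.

wrap2=181.55_deg

open belt: β = asin((r2−r1)/C) = asin(1/74) = 0.7743°
wrap1 = π − 2β = 178.4514°
wrap2 = π + 2β = 181.5486°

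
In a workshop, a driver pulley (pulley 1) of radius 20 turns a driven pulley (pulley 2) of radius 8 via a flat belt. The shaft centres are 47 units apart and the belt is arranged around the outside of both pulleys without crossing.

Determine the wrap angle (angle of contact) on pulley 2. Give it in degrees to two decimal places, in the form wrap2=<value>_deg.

wrap2=150.42_deg

open belt: β = asin((r2−r1)/C) = asin(-12/47) = -14.7925°
wrap1 = π − 2β = 209.5850°
wrap2 = π + 2β = 150.4150°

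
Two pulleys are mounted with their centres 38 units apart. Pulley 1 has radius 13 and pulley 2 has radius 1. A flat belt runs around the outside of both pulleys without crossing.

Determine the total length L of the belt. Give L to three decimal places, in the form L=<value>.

open belt: β = asin((r2−r1)/C) = asin(-12/38) = -18.4085°
wrap1 = π − 2β = 216.8170°
wrap2 = π + 2β = 143.1830°
tangent length = C·cosβ = 36.0555
L = r1·wrap1 + r2·wrap2 + 2·C·cosβ = 13·3.7842 + 1·2.4990 + 2·36.0555 = 123.8042

L=123.804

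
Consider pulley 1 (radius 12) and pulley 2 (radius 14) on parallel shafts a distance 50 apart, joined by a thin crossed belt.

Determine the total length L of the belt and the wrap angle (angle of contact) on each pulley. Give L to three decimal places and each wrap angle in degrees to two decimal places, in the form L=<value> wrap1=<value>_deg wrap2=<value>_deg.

L=195.534 wrap1=242.66_deg wrap2=242.66_deg

crossed belt: β = asin((r1+r2)/C) = asin(26/50) = 31.3323°
wrap1 = wrap2 = π + 2β = 242.6645°
tangent length = C·cosβ = 42.7083
L = (r1+r2)·wrap + 2·C·cosβ = 26·4.2353 + 2·42.7083 = 195.5343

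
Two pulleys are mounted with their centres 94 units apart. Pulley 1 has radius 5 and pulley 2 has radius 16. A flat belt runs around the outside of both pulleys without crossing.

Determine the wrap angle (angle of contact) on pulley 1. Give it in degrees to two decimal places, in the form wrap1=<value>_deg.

wrap1=166.56_deg

open belt: β = asin((r2−r1)/C) = asin(11/94) = 6.7202°
wrap1 = π − 2β = 166.5596°
wrap2 = π + 2β = 193.4404°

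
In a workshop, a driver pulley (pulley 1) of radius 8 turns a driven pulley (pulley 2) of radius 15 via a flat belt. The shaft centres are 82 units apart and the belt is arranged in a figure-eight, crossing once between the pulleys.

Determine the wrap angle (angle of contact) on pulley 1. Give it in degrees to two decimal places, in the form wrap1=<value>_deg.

wrap1=212.58_deg

crossed belt: β = asin((r1+r2)/C) = asin(23/82) = 16.2893°
wrap1 = wrap2 = π + 2β = 212.5786°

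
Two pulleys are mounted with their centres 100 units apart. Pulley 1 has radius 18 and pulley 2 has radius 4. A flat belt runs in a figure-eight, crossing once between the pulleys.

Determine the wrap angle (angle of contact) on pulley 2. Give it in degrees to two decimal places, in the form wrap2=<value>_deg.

crossed belt: β = asin((r1+r2)/C) = asin(22/100) = 12.7090°
wrap1 = wrap2 = π + 2β = 205.4181°

wrap2=205.42_deg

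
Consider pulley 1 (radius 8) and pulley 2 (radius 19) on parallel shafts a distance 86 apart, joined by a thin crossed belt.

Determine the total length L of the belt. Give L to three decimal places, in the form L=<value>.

L=265.372

crossed belt: β = asin((r1+r2)/C) = asin(27/86) = 18.2976°
wrap1 = wrap2 = π + 2β = 216.5953°
tangent length = C·cosβ = 81.6517
L = (r1+r2)·wrap + 2·C·cosβ = 27·3.7803 + 2·81.6517 = 265.3715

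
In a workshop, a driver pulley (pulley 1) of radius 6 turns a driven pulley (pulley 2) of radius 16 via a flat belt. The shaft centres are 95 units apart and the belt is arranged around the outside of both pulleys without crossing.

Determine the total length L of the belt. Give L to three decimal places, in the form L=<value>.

L=260.169

open belt: β = asin((r2−r1)/C) = asin(10/95) = 6.0423°
wrap1 = π − 2β = 167.9153°
wrap2 = π + 2β = 192.0847°
tangent length = C·cosβ = 94.4722
L = r1·wrap1 + r2·wrap2 + 2·C·cosβ = 6·2.9307 + 16·3.3525 + 2·94.4722 = 260.1686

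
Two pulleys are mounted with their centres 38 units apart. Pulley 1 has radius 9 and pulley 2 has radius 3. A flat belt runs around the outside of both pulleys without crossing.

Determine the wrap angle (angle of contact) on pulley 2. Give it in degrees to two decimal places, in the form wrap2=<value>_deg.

wrap2=161.83_deg

open belt: β = asin((r2−r1)/C) = asin(-6/38) = -9.0847°
wrap1 = π − 2β = 198.1694°
wrap2 = π + 2β = 161.8306°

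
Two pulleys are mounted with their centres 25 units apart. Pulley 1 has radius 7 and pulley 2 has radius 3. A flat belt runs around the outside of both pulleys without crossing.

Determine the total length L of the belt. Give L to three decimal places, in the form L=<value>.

L=82.057

open belt: β = asin((r2−r1)/C) = asin(-4/25) = -9.2069°
wrap1 = π − 2β = 198.4138°
wrap2 = π + 2β = 161.5862°
tangent length = C·cosβ = 24.6779
L = r1·wrap1 + r2·wrap2 + 2·C·cosβ = 7·3.4630 + 3·2.8202 + 2·24.6779 = 82.0573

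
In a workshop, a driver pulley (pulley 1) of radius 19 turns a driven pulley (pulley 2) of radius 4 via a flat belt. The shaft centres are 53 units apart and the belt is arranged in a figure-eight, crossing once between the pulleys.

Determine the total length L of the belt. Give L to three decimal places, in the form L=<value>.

crossed belt: β = asin((r1+r2)/C) = asin(23/53) = 25.7193°
wrap1 = wrap2 = π + 2β = 231.4386°
tangent length = C·cosβ = 47.7493
L = (r1+r2)·wrap + 2·C·cosβ = 23·4.0394 + 2·47.7493 = 188.4041

L=188.404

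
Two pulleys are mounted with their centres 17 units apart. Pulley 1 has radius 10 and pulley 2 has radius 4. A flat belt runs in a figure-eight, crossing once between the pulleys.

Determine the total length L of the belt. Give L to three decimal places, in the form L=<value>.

crossed belt: β = asin((r1+r2)/C) = asin(14/17) = 55.4397°
wrap1 = wrap2 = π + 2β = 290.8794°
tangent length = C·cosβ = 9.6437
L = (r1+r2)·wrap + 2·C·cosβ = 14·5.0768 + 2·9.6437 = 90.3625

L=90.363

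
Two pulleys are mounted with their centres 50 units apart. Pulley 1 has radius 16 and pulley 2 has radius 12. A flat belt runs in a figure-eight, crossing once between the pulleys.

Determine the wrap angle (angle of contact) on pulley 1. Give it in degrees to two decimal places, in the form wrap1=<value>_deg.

crossed belt: β = asin((r1+r2)/C) = asin(28/50) = 34.0558°
wrap1 = wrap2 = π + 2β = 248.1116°

wrap1=248.11_deg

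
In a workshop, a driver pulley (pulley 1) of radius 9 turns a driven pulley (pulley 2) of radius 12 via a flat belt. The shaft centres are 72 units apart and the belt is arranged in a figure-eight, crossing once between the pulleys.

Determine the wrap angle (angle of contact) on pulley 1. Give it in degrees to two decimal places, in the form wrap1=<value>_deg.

wrap1=213.92_deg

crossed belt: β = asin((r1+r2)/C) = asin(21/72) = 16.9578°
wrap1 = wrap2 = π + 2β = 213.9155°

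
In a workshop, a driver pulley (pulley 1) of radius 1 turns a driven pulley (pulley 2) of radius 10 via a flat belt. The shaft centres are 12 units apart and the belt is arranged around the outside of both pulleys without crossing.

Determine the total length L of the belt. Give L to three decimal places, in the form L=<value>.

open belt: β = asin((r2−r1)/C) = asin(9/12) = 48.5904°
wrap1 = π − 2β = 82.8192°
wrap2 = π + 2β = 277.1808°
tangent length = C·cosβ = 7.9373
L = r1·wrap1 + r2·wrap2 + 2·C·cosβ = 1·1.4455 + 10·4.8377 + 2·7.9373 = 65.6971

L=65.697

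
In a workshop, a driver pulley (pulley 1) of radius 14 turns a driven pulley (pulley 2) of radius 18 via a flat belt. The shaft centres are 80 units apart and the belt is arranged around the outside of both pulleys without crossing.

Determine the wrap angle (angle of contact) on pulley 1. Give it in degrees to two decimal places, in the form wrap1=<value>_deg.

wrap1=174.27_deg

open belt: β = asin((r2−r1)/C) = asin(4/80) = 2.8660°
wrap1 = π − 2β = 174.2680°
wrap2 = π + 2β = 185.7320°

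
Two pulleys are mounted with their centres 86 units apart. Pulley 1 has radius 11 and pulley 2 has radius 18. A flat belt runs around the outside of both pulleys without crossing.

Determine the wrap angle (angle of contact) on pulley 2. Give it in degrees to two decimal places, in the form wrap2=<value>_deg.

open belt: β = asin((r2−r1)/C) = asin(7/86) = 4.6688°
wrap1 = π − 2β = 170.6625°
wrap2 = π + 2β = 189.3375°

wrap2=189.34_deg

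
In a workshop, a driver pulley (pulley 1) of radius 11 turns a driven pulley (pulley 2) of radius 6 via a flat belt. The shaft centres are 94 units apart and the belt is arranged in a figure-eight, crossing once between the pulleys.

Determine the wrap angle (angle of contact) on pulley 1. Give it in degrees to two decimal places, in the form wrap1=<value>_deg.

wrap1=200.84_deg

crossed belt: β = asin((r1+r2)/C) = asin(17/94) = 10.4193°
wrap1 = wrap2 = π + 2β = 200.8387°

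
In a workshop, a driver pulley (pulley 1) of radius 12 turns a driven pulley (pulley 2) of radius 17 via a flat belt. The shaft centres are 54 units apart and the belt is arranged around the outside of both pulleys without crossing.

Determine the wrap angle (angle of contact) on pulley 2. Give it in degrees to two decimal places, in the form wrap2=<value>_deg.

wrap2=190.63_deg

open belt: β = asin((r2−r1)/C) = asin(5/54) = 5.3128°
wrap1 = π − 2β = 169.3745°
wrap2 = π + 2β = 190.6255°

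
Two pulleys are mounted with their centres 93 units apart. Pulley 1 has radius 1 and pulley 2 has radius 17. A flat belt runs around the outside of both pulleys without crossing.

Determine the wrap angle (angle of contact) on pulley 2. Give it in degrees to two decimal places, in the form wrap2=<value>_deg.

open belt: β = asin((r2−r1)/C) = asin(16/93) = 9.9066°
wrap1 = π − 2β = 160.1867°
wrap2 = π + 2β = 199.8133°

wrap2=199.81_deg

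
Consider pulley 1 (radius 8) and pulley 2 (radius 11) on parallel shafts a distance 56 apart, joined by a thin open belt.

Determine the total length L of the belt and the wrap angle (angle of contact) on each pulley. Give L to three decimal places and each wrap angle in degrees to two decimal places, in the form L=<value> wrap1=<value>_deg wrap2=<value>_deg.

L=171.851 wrap1=173.86_deg wrap2=186.14_deg

open belt: β = asin((r2−r1)/C) = asin(3/56) = 3.0709°
wrap1 = π − 2β = 173.8582°
wrap2 = π + 2β = 186.1418°
tangent length = C·cosβ = 55.9196
L = r1·wrap1 + r2·wrap2 + 2·C·cosβ = 8·3.0344 + 11·3.2488 + 2·55.9196 = 171.8510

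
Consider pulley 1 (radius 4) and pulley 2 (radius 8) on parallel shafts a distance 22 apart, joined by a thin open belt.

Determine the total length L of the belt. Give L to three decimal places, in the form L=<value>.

L=82.428

open belt: β = asin((r2−r1)/C) = asin(4/22) = 10.4757°
wrap1 = π − 2β = 159.0486°
wrap2 = π + 2β = 200.9514°
tangent length = C·cosβ = 21.6333
L = r1·wrap1 + r2·wrap2 + 2·C·cosβ = 4·2.7759 + 8·3.5073 + 2·21.6333 = 82.4284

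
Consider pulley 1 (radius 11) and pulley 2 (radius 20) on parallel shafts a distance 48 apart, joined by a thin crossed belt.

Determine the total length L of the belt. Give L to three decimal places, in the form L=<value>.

L=214.214

crossed belt: β = asin((r1+r2)/C) = asin(31/48) = 40.2282°
wrap1 = wrap2 = π + 2β = 260.4564°
tangent length = C·cosβ = 36.6470
L = (r1+r2)·wrap + 2·C·cosβ = 31·4.5458 + 2·36.6470 = 214.2144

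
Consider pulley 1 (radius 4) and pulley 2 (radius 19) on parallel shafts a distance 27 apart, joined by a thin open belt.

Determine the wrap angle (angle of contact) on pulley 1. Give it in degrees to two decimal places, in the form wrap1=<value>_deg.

wrap1=112.50_deg

open belt: β = asin((r2−r1)/C) = asin(15/27) = 33.7490°
wrap1 = π − 2β = 112.5020°
wrap2 = π + 2β = 247.4980°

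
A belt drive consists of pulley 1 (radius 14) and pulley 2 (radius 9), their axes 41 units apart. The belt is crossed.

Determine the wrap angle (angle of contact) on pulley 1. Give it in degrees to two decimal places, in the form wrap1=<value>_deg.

wrap1=248.25_deg

crossed belt: β = asin((r1+r2)/C) = asin(23/41) = 34.1233°
wrap1 = wrap2 = π + 2β = 248.2466°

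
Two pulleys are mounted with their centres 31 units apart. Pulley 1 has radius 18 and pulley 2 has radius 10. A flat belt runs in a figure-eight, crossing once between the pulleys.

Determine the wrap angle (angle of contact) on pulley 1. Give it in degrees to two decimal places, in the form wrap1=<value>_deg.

wrap1=309.17_deg

crossed belt: β = asin((r1+r2)/C) = asin(28/31) = 64.5854°
wrap1 = wrap2 = π + 2β = 309.1708°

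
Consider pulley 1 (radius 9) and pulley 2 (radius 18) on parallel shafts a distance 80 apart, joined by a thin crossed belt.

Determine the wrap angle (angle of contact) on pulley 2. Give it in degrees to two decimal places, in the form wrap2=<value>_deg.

crossed belt: β = asin((r1+r2)/C) = asin(27/80) = 19.7246°
wrap1 = wrap2 = π + 2β = 219.4493°

wrap2=219.45_deg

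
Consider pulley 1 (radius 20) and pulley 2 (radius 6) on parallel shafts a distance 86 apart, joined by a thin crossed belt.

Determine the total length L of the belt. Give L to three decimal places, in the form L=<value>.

L=261.603

crossed belt: β = asin((r1+r2)/C) = asin(26/86) = 17.5973°
wrap1 = wrap2 = π + 2β = 215.1947°
tangent length = C·cosβ = 81.9756
L = (r1+r2)·wrap + 2·C·cosβ = 26·3.7559 + 2·81.9756 = 261.6035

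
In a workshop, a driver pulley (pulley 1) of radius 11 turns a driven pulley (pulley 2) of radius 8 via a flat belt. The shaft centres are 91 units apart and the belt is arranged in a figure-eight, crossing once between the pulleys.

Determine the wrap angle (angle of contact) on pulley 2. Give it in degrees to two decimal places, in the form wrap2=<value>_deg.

crossed belt: β = asin((r1+r2)/C) = asin(19/91) = 12.0515°
wrap1 = wrap2 = π + 2β = 204.1030°

wrap2=204.10_deg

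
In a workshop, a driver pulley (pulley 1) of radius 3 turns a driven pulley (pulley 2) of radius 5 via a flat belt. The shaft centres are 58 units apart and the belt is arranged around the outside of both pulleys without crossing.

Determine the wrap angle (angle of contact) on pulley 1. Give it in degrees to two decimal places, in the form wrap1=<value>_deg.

wrap1=176.05_deg

open belt: β = asin((r2−r1)/C) = asin(2/58) = 1.9761°
wrap1 = π − 2β = 176.0478°
wrap2 = π + 2β = 183.9522°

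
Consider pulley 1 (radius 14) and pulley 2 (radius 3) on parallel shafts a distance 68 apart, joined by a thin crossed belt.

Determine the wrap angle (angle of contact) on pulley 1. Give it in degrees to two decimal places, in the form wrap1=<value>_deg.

wrap1=208.96_deg

crossed belt: β = asin((r1+r2)/C) = asin(17/68) = 14.4775°
wrap1 = wrap2 = π + 2β = 208.9550°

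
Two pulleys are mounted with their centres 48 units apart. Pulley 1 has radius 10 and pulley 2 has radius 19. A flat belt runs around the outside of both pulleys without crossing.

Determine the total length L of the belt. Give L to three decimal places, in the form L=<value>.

L=188.799

open belt: β = asin((r2−r1)/C) = asin(9/48) = 10.8069°
wrap1 = π − 2β = 158.3862°
wrap2 = π + 2β = 201.6138°
tangent length = C·cosβ = 47.1487
L = r1·wrap1 + r2·wrap2 + 2·C·cosβ = 10·2.7644 + 19·3.5188 + 2·47.1487 = 188.7987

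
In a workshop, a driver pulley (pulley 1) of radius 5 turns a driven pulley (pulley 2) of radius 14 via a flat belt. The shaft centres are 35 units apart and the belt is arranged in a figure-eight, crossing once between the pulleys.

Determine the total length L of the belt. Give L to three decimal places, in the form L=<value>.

crossed belt: β = asin((r1+r2)/C) = asin(19/35) = 32.8783°
wrap1 = wrap2 = π + 2β = 245.7567°
tangent length = C·cosβ = 29.3939
L = (r1+r2)·wrap + 2·C·cosβ = 19·4.2893 + 2·29.3939 = 140.2838

L=140.284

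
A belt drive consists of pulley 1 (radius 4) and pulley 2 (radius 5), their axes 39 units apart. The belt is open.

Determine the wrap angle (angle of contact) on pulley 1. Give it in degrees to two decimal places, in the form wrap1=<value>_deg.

wrap1=177.06_deg

open belt: β = asin((r2−r1)/C) = asin(1/39) = 1.4693°
wrap1 = π − 2β = 177.0614°
wrap2 = π + 2β = 182.9386°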